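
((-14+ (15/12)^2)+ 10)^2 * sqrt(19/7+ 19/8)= 1521 * sqrt(3990)/7168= 13.40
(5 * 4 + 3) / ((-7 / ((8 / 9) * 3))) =-184 / 21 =-8.76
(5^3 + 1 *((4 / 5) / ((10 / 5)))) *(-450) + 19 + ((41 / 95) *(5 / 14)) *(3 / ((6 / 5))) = -30010447 / 532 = -56410.61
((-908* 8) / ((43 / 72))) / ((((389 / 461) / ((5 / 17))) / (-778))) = 2411066880 / 731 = 3298313.11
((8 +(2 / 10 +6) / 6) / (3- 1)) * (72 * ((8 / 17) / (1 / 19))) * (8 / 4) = 494304 / 85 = 5815.34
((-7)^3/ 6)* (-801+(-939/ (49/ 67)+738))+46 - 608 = 76438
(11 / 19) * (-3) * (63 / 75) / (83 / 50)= -1386 / 1577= -0.88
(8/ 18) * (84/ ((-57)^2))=112/ 9747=0.01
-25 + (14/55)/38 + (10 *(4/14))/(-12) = -553703/21945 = -25.23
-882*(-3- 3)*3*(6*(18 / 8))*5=1071630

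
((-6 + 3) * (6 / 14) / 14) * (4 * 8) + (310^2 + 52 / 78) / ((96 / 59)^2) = 24585701263 / 677376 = 36295.50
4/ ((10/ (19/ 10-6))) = -41/ 25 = -1.64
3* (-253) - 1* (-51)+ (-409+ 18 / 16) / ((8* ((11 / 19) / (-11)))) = 16685 / 64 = 260.70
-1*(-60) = 60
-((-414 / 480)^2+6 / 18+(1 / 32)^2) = -82807 / 76800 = -1.08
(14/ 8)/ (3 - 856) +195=665333/ 3412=195.00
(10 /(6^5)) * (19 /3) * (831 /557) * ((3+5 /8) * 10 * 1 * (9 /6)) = 0.66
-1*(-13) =13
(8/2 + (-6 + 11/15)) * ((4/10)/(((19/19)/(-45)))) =114/5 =22.80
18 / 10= 9 / 5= 1.80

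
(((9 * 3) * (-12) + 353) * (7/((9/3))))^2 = 41209/9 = 4578.78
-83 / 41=-2.02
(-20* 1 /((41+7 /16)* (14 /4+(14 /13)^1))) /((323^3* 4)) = -160 /204514782423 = -0.00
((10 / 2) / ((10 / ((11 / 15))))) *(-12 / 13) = -22 / 65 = -0.34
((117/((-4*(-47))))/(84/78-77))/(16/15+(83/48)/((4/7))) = -121680/60754127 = -0.00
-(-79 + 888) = -809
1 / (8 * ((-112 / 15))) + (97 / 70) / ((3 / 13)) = 5.99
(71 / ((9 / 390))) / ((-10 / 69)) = -21229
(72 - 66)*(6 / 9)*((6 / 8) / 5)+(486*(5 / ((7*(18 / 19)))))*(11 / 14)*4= 282297 / 245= 1152.23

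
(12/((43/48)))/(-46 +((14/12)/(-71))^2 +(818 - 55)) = 104530176/5595088663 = 0.02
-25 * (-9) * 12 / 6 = 450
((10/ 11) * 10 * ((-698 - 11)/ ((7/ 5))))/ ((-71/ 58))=20561000/ 5467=3760.93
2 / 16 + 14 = 113 / 8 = 14.12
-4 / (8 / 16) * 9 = -72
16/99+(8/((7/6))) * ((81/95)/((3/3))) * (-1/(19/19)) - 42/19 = -27358/3465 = -7.90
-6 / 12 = -1 / 2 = -0.50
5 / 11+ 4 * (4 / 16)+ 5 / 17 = 327 / 187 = 1.75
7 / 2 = 3.50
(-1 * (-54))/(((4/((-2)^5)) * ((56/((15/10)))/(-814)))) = 65934/7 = 9419.14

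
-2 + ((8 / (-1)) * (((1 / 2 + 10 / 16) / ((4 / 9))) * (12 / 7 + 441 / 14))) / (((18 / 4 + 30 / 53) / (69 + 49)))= -39264497 / 2506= -15668.20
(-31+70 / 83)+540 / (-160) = -22265 / 664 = -33.53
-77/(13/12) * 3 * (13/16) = -693/4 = -173.25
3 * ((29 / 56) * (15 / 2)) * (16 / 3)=435 / 7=62.14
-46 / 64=-23 / 32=-0.72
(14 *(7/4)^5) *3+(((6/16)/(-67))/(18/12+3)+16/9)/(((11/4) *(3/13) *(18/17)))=63452059337/91694592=691.99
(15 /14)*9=135 /14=9.64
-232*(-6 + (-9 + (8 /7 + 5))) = 14384 /7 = 2054.86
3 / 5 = 0.60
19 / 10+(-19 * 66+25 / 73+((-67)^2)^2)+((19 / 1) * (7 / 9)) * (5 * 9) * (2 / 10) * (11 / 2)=7354969271 / 365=20150600.74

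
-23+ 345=322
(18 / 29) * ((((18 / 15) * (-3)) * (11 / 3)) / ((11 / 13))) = -1404 / 145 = -9.68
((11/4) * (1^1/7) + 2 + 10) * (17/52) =5899/1456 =4.05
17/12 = 1.42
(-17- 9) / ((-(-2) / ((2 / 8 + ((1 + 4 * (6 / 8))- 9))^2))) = -4693 / 16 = -293.31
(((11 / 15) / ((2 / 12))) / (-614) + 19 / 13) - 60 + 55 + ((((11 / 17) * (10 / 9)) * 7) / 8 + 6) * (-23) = -1905321841 / 12212460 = -156.01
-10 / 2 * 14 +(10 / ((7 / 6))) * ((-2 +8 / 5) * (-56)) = 122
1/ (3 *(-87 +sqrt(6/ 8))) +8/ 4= 60430/ 30273- 2 *sqrt(3)/ 90819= 2.00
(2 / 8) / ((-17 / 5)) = -5 / 68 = -0.07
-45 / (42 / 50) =-375 / 7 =-53.57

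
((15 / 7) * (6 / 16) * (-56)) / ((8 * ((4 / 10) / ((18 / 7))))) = -2025 / 56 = -36.16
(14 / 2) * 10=70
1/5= 0.20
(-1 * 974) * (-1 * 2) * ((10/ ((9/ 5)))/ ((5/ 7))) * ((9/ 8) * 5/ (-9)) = -85225/ 9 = -9469.44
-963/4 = -240.75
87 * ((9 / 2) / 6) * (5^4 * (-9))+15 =-1468065 / 4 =-367016.25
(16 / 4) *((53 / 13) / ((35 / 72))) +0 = 15264 / 455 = 33.55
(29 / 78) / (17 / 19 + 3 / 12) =0.32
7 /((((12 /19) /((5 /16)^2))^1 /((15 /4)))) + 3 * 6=90353 /4096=22.06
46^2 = 2116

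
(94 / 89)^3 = 830584 / 704969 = 1.18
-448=-448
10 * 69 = 690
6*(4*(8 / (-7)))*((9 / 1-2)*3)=-576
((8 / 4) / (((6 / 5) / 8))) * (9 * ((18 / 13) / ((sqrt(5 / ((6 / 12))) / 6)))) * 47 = 60912 * sqrt(10) / 13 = 14816.97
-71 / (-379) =71 / 379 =0.19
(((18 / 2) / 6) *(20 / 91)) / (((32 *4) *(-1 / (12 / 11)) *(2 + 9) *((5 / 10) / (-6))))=135 / 44044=0.00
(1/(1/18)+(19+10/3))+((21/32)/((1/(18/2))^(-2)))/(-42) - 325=-1475713/5184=-284.67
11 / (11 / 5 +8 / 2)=55 / 31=1.77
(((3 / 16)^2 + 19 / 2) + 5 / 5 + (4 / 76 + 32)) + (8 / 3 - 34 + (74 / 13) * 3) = 5374349 / 189696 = 28.33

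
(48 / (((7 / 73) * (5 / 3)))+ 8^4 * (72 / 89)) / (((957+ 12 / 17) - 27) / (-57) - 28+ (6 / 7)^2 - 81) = -29.01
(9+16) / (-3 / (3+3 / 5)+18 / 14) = 1050 / 19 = 55.26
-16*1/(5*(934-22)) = -1/285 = -0.00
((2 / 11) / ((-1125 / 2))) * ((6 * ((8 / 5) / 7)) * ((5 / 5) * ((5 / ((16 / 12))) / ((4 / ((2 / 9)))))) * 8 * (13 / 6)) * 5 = -416 / 51975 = -0.01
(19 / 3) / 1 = 19 / 3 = 6.33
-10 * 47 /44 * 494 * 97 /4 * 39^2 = -8563785165 /44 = -194631481.02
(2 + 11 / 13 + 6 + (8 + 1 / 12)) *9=7923 / 52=152.37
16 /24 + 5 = 17 /3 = 5.67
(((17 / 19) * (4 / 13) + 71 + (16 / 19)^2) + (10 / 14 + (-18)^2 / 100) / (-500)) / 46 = 3694533118 / 2361165625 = 1.56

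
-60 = -60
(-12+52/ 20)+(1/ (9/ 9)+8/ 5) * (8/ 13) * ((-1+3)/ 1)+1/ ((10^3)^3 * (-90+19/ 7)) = -3788200000007/ 611000000000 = -6.20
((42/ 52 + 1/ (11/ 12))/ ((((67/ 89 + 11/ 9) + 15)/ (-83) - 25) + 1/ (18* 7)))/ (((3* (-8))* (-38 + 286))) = 84233961/ 6653619781952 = 0.00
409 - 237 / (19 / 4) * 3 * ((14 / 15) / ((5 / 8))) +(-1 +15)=94749 / 475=199.47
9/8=1.12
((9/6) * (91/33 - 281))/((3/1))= -4591/33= -139.12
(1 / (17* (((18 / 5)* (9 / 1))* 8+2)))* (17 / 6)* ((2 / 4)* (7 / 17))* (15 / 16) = 175 / 1420928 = 0.00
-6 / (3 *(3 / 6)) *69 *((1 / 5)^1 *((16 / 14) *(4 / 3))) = -2944 / 35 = -84.11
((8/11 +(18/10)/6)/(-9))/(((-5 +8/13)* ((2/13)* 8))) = 19097/902880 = 0.02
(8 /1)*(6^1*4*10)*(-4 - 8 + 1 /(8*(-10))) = -23064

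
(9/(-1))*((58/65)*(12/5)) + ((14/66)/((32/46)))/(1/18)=-394257/28600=-13.79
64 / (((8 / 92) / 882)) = 649152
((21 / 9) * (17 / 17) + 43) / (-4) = -11.33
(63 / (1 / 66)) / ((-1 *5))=-4158 / 5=-831.60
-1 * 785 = -785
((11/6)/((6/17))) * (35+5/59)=21505/118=182.25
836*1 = 836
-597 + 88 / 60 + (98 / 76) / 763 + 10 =-36379081 / 62130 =-585.53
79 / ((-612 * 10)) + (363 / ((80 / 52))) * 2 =2887949 / 6120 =471.89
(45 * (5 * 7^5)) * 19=71849925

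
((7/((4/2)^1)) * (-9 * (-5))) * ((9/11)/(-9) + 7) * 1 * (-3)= -35910/11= -3264.55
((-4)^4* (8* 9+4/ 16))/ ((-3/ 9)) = -55488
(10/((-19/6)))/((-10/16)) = 96/19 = 5.05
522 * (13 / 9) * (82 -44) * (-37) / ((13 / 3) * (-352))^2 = -183483 / 402688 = -0.46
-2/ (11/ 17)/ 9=-34/ 99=-0.34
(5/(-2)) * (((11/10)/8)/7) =-11/224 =-0.05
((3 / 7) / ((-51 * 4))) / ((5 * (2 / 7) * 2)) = -0.00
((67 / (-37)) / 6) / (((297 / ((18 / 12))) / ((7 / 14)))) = -67 / 87912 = -0.00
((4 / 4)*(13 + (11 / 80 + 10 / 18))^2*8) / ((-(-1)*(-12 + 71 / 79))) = -7678790599 / 56829600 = -135.12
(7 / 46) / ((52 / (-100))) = -175 / 598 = -0.29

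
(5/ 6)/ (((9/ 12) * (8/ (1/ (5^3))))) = 1/ 900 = 0.00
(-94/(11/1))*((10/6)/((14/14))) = -14.24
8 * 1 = 8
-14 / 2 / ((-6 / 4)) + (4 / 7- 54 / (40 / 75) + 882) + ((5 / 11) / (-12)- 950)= -75791 / 462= -164.05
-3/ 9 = -0.33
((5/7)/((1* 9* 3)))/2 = 5/378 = 0.01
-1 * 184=-184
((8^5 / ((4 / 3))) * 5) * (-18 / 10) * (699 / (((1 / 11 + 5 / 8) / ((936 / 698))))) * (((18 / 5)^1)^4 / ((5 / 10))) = -148537775417720832 / 1526875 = -97282210670.63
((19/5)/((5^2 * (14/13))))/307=0.00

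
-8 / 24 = -0.33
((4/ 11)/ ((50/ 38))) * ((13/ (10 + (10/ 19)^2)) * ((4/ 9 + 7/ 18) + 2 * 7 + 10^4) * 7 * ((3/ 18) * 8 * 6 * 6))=85727293808/ 72875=1176360.81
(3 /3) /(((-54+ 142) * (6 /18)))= 3 /88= 0.03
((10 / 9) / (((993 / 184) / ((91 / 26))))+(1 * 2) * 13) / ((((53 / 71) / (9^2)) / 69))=3509672994 / 17543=200061.16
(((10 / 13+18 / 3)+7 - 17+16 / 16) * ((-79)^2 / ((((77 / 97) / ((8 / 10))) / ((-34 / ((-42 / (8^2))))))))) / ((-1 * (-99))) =-76403420416 / 10405395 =-7342.67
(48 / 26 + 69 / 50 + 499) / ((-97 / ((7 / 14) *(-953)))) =2467.12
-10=-10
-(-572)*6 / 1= 3432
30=30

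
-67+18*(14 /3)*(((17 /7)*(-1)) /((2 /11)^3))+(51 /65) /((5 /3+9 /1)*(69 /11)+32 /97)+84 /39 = -34005.33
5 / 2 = 2.50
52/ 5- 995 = -4923/ 5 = -984.60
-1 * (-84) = 84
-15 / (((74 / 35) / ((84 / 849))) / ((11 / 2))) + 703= 7320688 / 10471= 699.14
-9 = -9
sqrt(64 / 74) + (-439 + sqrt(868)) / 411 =-439 / 411 + 2 *sqrt(217) / 411 + 4 *sqrt(74) / 37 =-0.07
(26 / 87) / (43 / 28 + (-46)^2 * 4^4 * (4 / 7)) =728 / 754044573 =0.00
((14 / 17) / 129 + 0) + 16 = 35102 / 2193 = 16.01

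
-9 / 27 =-1 / 3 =-0.33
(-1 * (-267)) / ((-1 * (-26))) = 267 / 26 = 10.27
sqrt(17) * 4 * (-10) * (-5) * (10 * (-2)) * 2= -8000 * sqrt(17)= -32984.85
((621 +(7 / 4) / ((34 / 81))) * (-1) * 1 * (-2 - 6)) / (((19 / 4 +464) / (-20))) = -453456 / 2125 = -213.39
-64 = -64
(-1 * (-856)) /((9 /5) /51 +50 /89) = 6475640 /4517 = 1433.62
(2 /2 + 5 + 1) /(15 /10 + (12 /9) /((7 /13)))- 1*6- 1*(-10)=962 /167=5.76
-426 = -426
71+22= 93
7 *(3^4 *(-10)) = -5670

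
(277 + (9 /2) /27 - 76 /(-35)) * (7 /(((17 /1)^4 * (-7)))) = -58661 /17539410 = -0.00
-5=-5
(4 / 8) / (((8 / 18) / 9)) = 81 / 8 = 10.12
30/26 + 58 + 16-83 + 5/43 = -4321/559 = -7.73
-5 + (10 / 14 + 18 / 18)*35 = 55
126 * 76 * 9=86184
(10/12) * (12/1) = 10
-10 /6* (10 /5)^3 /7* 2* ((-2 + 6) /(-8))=40 /21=1.90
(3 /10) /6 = 1 /20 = 0.05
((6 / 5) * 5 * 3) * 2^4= 288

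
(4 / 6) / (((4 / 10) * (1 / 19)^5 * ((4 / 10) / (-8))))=-247609900 / 3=-82536633.33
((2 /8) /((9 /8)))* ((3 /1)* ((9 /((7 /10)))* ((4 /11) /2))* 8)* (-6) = -5760 /77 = -74.81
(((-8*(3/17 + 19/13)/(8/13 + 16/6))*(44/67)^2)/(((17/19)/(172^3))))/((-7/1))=12704399359872/9081247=1398970.80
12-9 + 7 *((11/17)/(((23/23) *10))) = 587/170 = 3.45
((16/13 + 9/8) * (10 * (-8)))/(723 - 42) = -2450/8853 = -0.28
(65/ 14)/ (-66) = -65/ 924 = -0.07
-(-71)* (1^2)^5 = 71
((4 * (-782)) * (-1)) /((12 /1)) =782 /3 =260.67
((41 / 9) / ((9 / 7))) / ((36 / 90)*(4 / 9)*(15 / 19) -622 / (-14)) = 38171 / 480141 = 0.08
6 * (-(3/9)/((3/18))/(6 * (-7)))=2/7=0.29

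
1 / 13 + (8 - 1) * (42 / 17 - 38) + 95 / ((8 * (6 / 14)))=-1171763 / 5304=-220.92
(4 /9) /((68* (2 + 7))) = 1 /1377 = 0.00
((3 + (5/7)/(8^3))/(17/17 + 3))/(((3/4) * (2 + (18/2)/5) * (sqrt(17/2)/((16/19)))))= 53785 * sqrt(34)/4124064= 0.08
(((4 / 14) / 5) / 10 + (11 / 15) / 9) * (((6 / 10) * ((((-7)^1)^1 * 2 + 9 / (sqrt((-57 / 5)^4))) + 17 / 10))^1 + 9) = 2059382 / 14214375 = 0.14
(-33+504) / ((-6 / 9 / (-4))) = 2826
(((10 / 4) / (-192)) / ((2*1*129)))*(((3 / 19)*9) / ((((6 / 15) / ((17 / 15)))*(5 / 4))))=-17 / 104576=-0.00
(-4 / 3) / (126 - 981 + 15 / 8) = 32 / 20475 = 0.00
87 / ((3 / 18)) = 522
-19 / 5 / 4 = -19 / 20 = -0.95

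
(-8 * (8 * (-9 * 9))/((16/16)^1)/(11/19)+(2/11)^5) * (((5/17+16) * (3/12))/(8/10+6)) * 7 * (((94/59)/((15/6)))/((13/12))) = 788526442342464/35699047813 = 22088.16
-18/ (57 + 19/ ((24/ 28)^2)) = -648/ 2983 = -0.22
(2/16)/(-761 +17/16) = -2/12159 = -0.00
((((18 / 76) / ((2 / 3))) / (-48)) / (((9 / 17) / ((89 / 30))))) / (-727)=0.00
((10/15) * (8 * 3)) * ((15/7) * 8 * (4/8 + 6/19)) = 29760/133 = 223.76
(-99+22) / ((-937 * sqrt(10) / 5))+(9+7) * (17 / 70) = 77 * sqrt(10) / 1874+136 / 35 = 4.02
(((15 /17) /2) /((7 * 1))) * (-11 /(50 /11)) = -363 /2380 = -0.15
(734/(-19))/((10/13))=-4771/95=-50.22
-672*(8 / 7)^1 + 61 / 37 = -28355 / 37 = -766.35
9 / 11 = 0.82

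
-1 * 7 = -7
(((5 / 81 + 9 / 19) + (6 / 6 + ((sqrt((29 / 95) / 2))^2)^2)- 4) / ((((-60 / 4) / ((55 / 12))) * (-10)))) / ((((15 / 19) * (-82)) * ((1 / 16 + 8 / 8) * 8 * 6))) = 78524369 / 3475492920000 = 0.00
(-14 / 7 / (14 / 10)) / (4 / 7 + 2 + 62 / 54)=-270 / 703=-0.38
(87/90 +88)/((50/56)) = 37366/375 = 99.64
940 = 940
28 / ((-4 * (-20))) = 7 / 20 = 0.35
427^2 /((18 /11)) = 2005619 /18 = 111423.28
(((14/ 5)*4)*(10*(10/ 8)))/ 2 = 70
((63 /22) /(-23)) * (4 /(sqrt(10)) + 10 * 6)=-1890 /253 - 63 * sqrt(10) /1265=-7.63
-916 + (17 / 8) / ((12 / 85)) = -86491 / 96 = -900.95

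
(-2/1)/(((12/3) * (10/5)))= -0.25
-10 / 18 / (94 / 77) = -385 / 846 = -0.46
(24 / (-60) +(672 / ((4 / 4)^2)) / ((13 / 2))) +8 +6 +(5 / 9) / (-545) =7459459 / 63765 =116.98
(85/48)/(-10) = -17/96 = -0.18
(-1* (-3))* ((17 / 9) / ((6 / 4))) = 34 / 9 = 3.78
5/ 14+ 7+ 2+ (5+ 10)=341/ 14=24.36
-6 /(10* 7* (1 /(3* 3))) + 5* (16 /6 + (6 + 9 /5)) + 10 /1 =61.56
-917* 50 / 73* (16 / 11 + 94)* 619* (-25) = 745005187500 / 803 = 927777319.43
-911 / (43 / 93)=-84723 / 43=-1970.30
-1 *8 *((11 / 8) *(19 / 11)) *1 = -19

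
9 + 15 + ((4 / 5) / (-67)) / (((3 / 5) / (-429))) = 2180 / 67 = 32.54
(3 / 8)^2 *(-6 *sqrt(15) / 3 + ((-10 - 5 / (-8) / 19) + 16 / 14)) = -84501 / 68096 - 9 *sqrt(15) / 32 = -2.33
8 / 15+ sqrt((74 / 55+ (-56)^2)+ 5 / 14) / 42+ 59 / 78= 2.62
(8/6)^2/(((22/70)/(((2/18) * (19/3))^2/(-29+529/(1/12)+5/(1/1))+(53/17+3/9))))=2227407980/114102351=19.52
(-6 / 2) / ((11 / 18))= -54 / 11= -4.91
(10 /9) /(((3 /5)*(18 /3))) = 25 /81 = 0.31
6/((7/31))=186/7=26.57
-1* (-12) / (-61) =-12 / 61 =-0.20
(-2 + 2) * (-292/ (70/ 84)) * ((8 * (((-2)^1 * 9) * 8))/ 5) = 0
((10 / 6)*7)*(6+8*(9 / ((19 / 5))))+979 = 24131 / 19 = 1270.05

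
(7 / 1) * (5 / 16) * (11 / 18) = 385 / 288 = 1.34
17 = 17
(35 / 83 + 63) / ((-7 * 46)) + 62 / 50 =49779 / 47725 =1.04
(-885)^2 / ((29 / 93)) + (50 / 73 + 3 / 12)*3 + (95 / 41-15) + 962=872370147387 / 347188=2512673.67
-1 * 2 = -2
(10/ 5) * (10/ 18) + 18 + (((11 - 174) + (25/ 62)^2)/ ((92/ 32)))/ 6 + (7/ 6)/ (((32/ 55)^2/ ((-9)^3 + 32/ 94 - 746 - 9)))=-24431258448475/ 4786979328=-5103.69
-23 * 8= -184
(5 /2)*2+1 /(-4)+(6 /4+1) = 29 /4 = 7.25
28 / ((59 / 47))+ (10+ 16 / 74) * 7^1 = 204806 / 2183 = 93.82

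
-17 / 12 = -1.42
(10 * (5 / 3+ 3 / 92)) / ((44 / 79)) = 185255 / 6072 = 30.51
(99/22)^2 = 81/4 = 20.25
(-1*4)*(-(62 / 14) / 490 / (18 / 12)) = 124 / 5145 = 0.02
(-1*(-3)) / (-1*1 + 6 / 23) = -69 / 17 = -4.06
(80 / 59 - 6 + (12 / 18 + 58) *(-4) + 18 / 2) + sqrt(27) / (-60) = -40765 / 177 - sqrt(3) / 20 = -230.40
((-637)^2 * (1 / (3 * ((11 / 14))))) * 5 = 28403830 / 33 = 860722.12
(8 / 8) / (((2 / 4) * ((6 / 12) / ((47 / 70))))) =94 / 35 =2.69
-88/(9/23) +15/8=-16057/72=-223.01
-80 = -80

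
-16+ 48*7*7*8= 18800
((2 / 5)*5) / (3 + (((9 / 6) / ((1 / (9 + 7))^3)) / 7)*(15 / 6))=0.00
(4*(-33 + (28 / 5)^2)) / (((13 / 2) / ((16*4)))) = -20992 / 325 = -64.59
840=840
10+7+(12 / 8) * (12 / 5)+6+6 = 32.60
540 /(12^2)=15 /4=3.75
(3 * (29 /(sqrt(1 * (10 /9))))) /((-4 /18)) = -2349 * sqrt(10) /20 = -371.41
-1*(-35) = 35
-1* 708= -708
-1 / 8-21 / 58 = -0.49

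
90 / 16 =45 / 8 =5.62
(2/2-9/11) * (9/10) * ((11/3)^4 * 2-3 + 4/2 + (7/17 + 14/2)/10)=226108/3825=59.11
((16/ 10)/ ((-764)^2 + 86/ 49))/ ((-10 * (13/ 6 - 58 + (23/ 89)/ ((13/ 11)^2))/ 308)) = 0.00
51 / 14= 3.64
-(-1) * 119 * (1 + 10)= 1309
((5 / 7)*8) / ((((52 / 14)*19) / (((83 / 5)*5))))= 6.72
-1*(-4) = 4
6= 6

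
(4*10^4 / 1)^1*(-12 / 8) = -60000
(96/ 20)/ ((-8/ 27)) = -81/ 5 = -16.20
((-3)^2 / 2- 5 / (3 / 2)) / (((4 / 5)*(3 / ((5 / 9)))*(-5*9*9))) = -35 / 52488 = -0.00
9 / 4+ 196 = 793 / 4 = 198.25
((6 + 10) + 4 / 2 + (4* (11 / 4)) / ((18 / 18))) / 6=29 / 6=4.83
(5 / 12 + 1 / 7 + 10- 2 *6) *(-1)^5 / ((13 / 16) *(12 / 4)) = 484 / 819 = 0.59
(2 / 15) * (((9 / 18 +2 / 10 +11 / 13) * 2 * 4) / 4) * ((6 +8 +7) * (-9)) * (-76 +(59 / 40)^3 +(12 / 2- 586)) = 529042677723 / 10400000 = 50869.49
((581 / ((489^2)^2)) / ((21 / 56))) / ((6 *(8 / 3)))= 581 / 343073115846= 0.00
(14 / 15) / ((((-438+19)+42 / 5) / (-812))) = 1.85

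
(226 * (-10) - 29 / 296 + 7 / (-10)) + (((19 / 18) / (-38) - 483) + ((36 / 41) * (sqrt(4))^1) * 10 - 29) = -1504705199 / 546120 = -2755.26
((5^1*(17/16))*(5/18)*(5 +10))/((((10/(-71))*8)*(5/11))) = -66385/1536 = -43.22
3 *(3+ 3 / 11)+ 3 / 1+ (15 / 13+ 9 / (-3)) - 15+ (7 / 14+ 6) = 707 / 286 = 2.47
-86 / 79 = -1.09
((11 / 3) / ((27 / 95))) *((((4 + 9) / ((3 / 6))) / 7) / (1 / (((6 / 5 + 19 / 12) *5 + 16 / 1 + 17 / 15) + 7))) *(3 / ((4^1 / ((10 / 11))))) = 939835 / 756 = 1243.17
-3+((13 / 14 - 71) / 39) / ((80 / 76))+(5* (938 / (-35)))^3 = -8758235693 / 3640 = -2406108.71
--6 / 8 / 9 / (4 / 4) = 1 / 12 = 0.08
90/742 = 45/371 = 0.12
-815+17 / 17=-814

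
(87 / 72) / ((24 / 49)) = 1421 / 576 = 2.47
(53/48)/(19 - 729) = -53/34080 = -0.00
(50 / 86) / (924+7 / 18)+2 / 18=719527 / 6439293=0.11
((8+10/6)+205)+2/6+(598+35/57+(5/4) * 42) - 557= 35239/114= 309.11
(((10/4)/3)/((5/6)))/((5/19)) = 19/5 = 3.80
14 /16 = 7 /8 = 0.88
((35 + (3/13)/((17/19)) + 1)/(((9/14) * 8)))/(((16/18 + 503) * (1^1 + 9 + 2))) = 18697/16035760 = 0.00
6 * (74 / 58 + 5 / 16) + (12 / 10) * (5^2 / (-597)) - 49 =-1824563 / 46168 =-39.52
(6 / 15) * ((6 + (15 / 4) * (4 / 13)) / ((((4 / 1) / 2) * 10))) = 93 / 650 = 0.14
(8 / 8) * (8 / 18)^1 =4 / 9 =0.44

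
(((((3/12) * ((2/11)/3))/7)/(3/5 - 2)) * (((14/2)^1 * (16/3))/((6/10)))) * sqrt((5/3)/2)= -100 * sqrt(30)/6237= -0.09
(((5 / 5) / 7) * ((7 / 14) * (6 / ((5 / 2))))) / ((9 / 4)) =8 / 105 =0.08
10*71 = 710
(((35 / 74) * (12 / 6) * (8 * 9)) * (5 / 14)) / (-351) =-100 / 1443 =-0.07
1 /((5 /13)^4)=28561 /625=45.70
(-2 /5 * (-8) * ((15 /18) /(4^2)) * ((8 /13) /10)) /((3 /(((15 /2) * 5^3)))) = 125 /39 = 3.21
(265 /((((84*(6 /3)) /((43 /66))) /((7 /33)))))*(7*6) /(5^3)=15953 /217800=0.07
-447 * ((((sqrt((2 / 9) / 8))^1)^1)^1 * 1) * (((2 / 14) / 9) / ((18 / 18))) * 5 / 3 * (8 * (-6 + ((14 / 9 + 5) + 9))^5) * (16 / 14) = -1435575.76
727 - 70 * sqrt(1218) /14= 727 - 5 * sqrt(1218)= 552.50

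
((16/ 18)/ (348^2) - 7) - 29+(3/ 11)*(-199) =-135288295/ 1498662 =-90.27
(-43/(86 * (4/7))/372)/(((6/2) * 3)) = -7/26784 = -0.00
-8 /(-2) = 4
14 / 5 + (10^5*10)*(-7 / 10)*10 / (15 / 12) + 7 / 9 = -251999839 / 45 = -5599996.42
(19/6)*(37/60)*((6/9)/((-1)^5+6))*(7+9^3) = 129352/675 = 191.63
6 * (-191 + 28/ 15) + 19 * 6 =-5104/ 5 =-1020.80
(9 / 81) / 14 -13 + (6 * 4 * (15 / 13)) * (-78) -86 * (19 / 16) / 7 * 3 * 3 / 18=-2197729 / 1008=-2180.29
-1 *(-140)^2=-19600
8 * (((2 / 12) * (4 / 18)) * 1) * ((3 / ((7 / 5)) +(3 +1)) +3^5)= 13952 / 189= 73.82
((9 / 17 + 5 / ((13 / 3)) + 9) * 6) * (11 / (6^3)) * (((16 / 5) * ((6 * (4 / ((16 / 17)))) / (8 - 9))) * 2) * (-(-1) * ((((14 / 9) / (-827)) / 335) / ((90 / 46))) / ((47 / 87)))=323356264 / 114260284125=0.00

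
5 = 5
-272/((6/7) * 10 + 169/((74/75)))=-140896/93165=-1.51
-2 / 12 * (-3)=1 / 2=0.50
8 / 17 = 0.47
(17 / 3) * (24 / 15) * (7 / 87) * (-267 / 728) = -1513 / 5655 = -0.27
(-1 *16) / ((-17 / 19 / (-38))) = -11552 / 17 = -679.53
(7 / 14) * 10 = 5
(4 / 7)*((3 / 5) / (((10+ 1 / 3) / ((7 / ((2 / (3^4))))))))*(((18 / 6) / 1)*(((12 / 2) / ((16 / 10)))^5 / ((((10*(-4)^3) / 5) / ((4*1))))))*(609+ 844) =-482614858125 / 507904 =-950208.82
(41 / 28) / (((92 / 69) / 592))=4551 / 7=650.14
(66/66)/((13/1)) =1/13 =0.08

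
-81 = -81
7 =7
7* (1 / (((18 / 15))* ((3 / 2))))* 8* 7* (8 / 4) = 3920 / 9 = 435.56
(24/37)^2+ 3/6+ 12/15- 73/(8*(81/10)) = 1317809/2217780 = 0.59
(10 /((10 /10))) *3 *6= 180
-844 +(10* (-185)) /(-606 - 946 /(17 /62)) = -29082863 /34477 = -843.54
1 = 1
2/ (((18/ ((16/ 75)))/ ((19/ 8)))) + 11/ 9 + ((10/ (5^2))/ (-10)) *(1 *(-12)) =1187/ 675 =1.76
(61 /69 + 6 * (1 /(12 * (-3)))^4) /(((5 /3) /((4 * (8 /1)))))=1138411 /67068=16.97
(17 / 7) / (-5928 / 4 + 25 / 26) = -442 / 269549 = -0.00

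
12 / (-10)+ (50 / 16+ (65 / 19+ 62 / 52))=6.54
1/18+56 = 1009/18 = 56.06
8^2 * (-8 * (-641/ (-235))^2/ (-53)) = 210371072/ 2926925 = 71.87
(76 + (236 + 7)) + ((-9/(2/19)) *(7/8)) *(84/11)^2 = -489278/121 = -4043.62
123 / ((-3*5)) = -41 / 5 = -8.20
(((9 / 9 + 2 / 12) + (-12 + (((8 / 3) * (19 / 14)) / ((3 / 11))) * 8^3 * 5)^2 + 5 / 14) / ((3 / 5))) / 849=22885247406320 / 10109043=2263839.16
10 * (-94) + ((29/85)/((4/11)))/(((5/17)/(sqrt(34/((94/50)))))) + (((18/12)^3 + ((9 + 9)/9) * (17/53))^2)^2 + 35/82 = -665.75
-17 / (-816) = 1 / 48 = 0.02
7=7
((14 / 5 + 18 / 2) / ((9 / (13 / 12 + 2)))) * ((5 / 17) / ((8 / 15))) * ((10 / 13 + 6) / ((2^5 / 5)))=600325 / 254592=2.36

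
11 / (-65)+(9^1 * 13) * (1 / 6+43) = 656543 / 130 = 5050.33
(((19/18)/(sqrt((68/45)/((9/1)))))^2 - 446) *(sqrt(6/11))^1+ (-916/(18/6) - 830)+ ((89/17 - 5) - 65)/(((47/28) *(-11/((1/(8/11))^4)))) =-2755933405/2454528 - 119507 *sqrt(66)/2992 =-1447.29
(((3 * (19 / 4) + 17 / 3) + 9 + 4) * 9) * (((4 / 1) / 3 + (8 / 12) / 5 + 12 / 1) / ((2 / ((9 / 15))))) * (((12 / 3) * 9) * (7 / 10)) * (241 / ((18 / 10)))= 40381719 / 10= 4038171.90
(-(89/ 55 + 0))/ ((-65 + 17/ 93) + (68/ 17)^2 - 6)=0.03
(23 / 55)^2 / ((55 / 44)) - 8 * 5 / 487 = 425492 / 7365875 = 0.06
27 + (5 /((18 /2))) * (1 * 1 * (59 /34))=8557 /306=27.96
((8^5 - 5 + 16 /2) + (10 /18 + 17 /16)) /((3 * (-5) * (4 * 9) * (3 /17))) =-80227369 /233280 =-343.91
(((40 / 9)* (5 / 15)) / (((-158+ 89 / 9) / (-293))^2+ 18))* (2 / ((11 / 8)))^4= 675144007680 / 1858597806571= 0.36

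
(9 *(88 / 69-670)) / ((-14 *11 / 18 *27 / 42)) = 276852 / 253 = 1094.28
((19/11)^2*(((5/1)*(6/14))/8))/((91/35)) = 27075/88088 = 0.31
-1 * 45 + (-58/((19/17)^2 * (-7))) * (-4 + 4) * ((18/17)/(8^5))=-45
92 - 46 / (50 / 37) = 1449 / 25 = 57.96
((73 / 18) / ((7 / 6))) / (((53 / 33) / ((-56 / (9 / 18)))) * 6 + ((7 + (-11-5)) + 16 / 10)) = -32120 / 69171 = -0.46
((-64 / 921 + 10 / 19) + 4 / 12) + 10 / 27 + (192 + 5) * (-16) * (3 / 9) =-165287771 / 157491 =-1049.51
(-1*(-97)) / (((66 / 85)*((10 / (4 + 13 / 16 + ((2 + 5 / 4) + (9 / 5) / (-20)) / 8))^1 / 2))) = 3434867 / 26400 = 130.11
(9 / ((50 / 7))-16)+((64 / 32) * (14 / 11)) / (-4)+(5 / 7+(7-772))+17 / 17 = -2997849 / 3850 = -778.66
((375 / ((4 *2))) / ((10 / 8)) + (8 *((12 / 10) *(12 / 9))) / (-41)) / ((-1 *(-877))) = 15247 / 359570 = 0.04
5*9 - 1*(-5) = 50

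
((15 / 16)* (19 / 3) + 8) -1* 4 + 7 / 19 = 3133 / 304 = 10.31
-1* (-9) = 9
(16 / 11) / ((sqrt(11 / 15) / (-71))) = -1136 * sqrt(165) / 121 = -120.60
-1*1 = -1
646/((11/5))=3230/11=293.64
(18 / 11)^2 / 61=324 / 7381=0.04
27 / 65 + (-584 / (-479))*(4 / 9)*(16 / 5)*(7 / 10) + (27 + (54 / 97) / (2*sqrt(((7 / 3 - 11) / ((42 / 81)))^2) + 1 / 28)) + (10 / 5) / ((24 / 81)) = 18029535348433 / 509369222700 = 35.40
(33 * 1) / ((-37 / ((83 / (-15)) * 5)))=913 / 37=24.68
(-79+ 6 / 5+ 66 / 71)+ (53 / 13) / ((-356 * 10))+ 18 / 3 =-232875467 / 3285880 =-70.87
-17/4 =-4.25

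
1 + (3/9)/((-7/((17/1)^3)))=-4892/21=-232.95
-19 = -19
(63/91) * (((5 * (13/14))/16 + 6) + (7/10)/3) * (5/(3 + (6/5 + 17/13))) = 328785/80192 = 4.10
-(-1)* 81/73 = 81/73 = 1.11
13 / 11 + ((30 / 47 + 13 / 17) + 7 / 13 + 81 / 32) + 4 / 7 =6.23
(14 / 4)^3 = 343 / 8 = 42.88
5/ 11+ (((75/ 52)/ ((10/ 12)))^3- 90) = -16309985/ 193336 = -84.36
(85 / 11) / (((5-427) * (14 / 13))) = -1105 / 64988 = -0.02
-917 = -917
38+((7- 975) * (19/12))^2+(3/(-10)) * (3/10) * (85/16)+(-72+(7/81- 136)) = 60883402967/25920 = 2348896.72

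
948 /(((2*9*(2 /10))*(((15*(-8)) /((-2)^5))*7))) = 632 /63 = 10.03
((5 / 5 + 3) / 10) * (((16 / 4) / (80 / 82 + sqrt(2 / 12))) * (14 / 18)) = 36736 / 23757- 94136 * sqrt(6) / 356355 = 0.90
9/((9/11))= 11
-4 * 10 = -40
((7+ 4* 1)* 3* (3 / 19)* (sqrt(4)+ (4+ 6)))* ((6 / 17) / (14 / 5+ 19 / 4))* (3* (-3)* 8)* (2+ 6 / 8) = -578.74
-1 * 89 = -89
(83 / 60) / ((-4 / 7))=-581 / 240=-2.42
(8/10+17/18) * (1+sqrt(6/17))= 157 * sqrt(102)/1530+157/90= 2.78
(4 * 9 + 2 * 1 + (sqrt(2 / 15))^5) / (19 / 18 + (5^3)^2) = 8 * sqrt(30) / 105475875 + 684 / 281269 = 0.00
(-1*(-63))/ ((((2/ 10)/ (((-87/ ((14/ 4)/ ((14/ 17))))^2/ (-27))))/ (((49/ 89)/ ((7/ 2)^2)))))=-5651520/ 25721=-219.72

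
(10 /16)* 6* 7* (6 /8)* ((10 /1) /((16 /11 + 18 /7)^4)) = 2214641583 /2955267200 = 0.75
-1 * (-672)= 672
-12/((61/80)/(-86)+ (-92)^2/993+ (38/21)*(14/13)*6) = -1065767040/1794672391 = -0.59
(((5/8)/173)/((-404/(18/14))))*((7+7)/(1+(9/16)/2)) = -90/716393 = -0.00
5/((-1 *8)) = -5/8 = -0.62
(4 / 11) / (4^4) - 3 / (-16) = 133 / 704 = 0.19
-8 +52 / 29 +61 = 1589 / 29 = 54.79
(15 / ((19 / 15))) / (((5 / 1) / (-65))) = -2925 / 19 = -153.95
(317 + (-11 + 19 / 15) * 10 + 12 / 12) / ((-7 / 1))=-662 / 21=-31.52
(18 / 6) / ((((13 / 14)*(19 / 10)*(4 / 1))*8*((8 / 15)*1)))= 1575 / 15808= 0.10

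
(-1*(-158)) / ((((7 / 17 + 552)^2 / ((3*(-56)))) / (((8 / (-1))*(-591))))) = -36269509248 / 88190881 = -411.26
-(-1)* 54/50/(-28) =-27/700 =-0.04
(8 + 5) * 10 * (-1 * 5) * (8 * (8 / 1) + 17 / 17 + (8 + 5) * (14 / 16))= -198575 / 4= -49643.75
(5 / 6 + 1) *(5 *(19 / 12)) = 1045 / 72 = 14.51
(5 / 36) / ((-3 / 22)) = -55 / 54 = -1.02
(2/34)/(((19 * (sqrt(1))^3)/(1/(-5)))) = -1/1615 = -0.00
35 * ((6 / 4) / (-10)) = -21 / 4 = -5.25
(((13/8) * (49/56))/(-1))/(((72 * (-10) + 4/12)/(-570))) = -1.13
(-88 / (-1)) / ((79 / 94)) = 8272 / 79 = 104.71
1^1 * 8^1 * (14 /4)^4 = 2401 /2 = 1200.50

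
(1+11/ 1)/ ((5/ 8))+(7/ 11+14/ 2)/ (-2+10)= 2217/ 110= 20.15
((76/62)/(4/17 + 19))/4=323/20274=0.02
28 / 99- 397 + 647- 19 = 22897 / 99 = 231.28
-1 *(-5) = 5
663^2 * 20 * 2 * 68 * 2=2391255360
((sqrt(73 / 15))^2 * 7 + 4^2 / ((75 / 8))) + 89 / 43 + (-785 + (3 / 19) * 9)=-45694964 / 61275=-745.74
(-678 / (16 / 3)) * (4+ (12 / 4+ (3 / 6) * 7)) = -21357 / 16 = -1334.81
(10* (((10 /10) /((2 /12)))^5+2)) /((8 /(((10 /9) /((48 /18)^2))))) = 97225 /64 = 1519.14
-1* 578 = -578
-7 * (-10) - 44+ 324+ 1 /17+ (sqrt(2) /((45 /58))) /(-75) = 5951 /17 - 58 * sqrt(2) /3375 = 350.03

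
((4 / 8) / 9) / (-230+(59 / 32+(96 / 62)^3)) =-476656 / 1925686323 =-0.00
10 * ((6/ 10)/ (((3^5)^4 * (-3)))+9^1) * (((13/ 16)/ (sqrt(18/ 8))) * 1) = 509942218643/ 10460353203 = 48.75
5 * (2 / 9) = 10 / 9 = 1.11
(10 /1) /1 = 10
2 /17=0.12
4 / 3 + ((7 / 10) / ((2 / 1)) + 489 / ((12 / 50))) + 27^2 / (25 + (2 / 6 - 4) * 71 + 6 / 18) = 5741749 / 2820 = 2036.08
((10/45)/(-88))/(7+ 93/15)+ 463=12100963/26136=463.00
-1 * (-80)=80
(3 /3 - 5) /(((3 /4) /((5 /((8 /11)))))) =-110 /3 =-36.67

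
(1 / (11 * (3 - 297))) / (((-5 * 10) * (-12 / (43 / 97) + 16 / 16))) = -43 / 181265700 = -0.00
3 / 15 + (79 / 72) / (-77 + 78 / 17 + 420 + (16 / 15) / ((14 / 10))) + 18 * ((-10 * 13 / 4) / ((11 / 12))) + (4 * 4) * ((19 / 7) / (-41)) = -639.04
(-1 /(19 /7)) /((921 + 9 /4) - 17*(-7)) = -28 /79211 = -0.00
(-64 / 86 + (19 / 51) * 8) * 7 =34328 / 2193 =15.65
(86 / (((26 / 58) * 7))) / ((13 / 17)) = 42398 / 1183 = 35.84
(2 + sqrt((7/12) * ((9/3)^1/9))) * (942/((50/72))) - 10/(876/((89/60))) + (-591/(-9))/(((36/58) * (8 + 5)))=5652 * sqrt(7)/25 + 13944452941/5124600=3319.23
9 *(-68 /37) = -612 /37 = -16.54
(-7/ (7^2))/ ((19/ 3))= -3/ 133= -0.02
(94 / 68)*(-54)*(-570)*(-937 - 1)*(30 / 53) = -20354506200 / 901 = -22591016.87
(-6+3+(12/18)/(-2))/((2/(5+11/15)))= -86/9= -9.56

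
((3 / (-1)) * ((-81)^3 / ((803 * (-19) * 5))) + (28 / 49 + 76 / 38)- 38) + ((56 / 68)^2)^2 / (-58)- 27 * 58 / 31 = -4284261804640929 / 40095216959105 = -106.85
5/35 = 1/7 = 0.14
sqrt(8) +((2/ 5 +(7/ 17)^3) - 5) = -111284/ 24565 +2 * sqrt(2) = -1.70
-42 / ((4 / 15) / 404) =-63630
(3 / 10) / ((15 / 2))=1 / 25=0.04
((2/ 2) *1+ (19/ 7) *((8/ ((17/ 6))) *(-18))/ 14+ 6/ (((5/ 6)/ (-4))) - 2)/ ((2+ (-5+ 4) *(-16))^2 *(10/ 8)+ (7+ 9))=-165157/ 1753465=-0.09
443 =443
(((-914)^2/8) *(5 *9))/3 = 1566367.50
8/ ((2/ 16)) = 64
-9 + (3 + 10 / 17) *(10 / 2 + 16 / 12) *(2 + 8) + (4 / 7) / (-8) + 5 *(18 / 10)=162209 / 714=227.18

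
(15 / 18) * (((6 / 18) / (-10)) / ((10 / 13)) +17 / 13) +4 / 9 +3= 2339 / 520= 4.50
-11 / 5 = -2.20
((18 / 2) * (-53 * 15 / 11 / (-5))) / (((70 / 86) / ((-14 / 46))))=-61533 / 1265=-48.64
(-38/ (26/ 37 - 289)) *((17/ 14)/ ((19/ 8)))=5032/ 74669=0.07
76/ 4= 19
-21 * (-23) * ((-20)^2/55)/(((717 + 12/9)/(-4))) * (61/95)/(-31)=5656896/13962245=0.41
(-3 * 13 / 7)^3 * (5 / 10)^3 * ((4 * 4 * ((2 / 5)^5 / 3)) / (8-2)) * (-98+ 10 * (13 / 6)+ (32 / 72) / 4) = 140608 / 9375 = 15.00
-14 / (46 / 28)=-196 / 23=-8.52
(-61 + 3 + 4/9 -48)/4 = -475/18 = -26.39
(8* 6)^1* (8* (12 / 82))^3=77.02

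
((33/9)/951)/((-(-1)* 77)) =1/19971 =0.00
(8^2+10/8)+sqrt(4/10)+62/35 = sqrt(10)/5+9383/140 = 67.65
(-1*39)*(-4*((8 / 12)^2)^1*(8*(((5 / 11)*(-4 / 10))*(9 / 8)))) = -1248 / 11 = -113.45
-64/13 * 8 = -512/13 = -39.38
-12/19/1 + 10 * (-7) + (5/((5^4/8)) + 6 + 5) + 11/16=-58.88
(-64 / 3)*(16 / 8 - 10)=512 / 3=170.67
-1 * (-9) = 9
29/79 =0.37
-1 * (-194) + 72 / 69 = 4486 / 23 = 195.04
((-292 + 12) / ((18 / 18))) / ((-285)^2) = -0.00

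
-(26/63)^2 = -676/3969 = -0.17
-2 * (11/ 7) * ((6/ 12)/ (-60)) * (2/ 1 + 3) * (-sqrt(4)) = -11/ 42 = -0.26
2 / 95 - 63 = -5983 / 95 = -62.98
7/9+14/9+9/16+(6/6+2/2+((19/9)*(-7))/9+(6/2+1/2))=8753/1296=6.75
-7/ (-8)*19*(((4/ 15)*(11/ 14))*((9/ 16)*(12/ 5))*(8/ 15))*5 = 12.54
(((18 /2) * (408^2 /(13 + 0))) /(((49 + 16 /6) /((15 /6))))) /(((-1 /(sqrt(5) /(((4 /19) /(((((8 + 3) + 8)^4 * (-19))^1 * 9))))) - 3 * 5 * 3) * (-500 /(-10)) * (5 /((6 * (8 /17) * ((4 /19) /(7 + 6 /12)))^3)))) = -0.00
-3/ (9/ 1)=-1/ 3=-0.33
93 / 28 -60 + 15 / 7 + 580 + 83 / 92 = 84745 / 161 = 526.37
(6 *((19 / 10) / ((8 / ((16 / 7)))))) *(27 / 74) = 1539 / 1295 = 1.19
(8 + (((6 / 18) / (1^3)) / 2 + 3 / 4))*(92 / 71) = 2461 / 213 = 11.55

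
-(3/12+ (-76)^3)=1755903/4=438975.75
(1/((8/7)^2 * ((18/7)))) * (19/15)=6517/17280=0.38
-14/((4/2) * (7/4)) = -4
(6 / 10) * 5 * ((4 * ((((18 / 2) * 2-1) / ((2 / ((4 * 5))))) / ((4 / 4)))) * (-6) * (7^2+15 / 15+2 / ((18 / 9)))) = -624240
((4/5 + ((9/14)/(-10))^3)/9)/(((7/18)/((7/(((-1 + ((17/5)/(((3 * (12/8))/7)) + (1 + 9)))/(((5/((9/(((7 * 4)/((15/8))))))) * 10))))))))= 4388942/472605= 9.29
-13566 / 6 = -2261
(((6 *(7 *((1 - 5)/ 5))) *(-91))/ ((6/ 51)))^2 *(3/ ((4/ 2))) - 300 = 25329716556/ 25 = 1013188662.24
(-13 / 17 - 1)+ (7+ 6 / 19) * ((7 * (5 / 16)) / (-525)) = -139163 / 77520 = -1.80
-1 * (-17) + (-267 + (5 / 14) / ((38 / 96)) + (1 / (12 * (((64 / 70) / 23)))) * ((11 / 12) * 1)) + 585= 207040115 / 612864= 337.82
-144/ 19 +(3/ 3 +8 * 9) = 1243/ 19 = 65.42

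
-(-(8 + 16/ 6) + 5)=17/ 3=5.67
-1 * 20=-20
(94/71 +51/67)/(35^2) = 1417/832475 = 0.00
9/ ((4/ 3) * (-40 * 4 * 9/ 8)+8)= -9/ 232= -0.04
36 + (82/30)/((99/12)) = 36.33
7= 7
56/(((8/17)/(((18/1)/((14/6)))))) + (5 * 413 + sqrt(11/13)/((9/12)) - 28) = 2956.23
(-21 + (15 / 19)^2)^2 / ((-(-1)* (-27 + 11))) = -3381921 / 130321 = -25.95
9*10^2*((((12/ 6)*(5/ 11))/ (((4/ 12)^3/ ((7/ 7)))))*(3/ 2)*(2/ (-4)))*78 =-14215500/ 11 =-1292318.18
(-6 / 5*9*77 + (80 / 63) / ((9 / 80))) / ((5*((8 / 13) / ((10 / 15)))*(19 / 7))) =-15116309 / 230850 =-65.48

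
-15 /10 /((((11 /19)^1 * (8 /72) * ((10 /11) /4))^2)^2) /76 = -270011394 /625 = -432018.23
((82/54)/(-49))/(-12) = 41/15876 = 0.00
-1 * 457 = -457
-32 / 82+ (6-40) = -1410 / 41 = -34.39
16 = 16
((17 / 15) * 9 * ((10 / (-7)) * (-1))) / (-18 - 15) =-0.44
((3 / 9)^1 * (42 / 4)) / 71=7 / 142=0.05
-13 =-13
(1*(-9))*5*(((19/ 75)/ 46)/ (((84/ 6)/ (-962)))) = 27417/ 1610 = 17.03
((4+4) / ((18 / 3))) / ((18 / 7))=14 / 27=0.52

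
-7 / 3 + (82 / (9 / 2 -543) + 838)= 899849 / 1077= 835.51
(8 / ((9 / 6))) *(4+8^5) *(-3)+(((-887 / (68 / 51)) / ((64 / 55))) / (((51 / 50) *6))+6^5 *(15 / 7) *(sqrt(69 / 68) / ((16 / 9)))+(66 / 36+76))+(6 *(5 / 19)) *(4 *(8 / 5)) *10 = -514825.01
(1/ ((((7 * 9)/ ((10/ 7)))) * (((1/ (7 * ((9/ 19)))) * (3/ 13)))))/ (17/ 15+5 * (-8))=-650/ 77539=-0.01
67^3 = 300763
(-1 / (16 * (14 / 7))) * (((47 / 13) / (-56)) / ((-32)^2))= 47 / 23855104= 0.00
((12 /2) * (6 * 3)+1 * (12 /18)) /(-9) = -12.07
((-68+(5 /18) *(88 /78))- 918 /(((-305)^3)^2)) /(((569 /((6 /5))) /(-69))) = 879765132611848384528 /89319424019136796875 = 9.85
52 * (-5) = -260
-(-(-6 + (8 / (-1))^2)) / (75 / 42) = 812 / 25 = 32.48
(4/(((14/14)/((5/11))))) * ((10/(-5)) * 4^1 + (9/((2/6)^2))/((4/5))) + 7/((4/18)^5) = 4606453/352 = 13086.51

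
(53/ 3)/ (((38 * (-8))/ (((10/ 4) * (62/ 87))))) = -8215/ 79344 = -0.10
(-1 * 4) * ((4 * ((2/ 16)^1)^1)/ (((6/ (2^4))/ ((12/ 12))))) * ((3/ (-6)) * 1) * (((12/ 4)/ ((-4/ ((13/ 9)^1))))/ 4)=-13/ 18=-0.72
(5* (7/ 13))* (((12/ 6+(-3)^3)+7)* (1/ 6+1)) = -735/ 13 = -56.54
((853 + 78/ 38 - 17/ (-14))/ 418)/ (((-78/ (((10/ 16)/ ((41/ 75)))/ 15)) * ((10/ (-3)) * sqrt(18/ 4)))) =1138835 * sqrt(2)/ 5689267584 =0.00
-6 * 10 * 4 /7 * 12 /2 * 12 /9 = -1920 /7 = -274.29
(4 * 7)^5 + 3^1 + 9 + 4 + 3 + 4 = 17210391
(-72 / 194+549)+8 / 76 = 1011317 / 1843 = 548.73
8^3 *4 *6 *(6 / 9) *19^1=155648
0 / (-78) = 0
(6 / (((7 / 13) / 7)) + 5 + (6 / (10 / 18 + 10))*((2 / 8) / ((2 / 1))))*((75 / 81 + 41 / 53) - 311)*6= -154163.50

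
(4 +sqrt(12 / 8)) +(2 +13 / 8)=sqrt(6) / 2 +61 / 8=8.85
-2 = -2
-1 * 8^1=-8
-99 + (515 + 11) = 427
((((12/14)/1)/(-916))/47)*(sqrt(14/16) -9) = 27/150682 -3*sqrt(14)/602728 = 0.00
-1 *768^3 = -452984832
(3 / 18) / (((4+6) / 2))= 0.03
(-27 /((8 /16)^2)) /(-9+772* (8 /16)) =-108 /377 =-0.29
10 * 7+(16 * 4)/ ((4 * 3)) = 75.33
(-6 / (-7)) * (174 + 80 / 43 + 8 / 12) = 45544 / 301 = 151.31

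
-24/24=-1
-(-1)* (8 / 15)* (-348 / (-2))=464 / 5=92.80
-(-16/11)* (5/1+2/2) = 8.73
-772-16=-788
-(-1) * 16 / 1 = 16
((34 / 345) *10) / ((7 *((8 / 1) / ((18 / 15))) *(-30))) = -17 / 24150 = -0.00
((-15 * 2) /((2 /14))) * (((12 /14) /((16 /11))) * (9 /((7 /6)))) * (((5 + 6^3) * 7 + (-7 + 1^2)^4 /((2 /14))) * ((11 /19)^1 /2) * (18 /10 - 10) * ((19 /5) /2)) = 45719459.78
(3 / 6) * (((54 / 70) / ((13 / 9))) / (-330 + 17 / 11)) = -2673 / 3287830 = -0.00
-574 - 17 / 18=-10349 / 18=-574.94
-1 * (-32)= 32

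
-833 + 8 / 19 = -15819 / 19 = -832.58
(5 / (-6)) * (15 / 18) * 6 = -4.17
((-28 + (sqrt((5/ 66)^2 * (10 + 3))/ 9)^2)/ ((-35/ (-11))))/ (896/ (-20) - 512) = 9879083/ 625097088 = 0.02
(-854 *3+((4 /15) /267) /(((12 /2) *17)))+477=-425871673 /204255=-2085.00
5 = 5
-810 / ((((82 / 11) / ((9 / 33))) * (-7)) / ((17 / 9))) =2295 / 287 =8.00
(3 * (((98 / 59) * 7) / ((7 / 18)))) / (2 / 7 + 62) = 9261 / 6431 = 1.44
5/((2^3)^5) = 5/32768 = 0.00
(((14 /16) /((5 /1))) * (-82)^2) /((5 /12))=70602 /25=2824.08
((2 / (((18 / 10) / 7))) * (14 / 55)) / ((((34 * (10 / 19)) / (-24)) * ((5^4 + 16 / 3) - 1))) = -931 / 220660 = -0.00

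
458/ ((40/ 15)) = 687/ 4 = 171.75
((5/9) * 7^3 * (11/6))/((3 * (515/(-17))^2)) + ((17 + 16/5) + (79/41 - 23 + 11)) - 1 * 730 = -50716905883/70464978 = -719.75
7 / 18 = 0.39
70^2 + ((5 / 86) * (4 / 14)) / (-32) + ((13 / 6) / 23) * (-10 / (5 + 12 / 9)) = 20624373335 / 4209184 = 4899.85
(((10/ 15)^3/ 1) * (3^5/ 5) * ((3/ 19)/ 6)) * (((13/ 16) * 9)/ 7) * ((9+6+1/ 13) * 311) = 176337/ 95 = 1856.18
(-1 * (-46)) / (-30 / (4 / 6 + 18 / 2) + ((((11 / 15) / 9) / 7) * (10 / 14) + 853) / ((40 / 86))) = 3529764 / 140489551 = 0.03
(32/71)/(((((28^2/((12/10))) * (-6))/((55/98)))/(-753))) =0.05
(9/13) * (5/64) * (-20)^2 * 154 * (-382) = -16545375/13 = -1272721.15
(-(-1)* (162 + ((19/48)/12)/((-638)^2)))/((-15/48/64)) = -151928358988/4579245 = -33177.60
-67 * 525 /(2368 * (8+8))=-35175 /37888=-0.93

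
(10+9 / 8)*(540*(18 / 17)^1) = 108135 / 17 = 6360.88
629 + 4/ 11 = 6923/ 11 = 629.36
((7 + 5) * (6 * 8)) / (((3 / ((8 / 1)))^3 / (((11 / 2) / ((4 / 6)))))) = 90112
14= 14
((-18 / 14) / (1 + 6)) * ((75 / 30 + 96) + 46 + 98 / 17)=-45981 / 1666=-27.60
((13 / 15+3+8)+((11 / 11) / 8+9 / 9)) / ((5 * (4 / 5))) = 1559 / 480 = 3.25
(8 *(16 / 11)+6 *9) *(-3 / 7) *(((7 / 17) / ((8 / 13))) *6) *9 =-380133 / 374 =-1016.40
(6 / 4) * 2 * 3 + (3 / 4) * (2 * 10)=24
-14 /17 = -0.82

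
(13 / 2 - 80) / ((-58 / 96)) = 3528 / 29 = 121.66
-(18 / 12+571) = -1145 / 2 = -572.50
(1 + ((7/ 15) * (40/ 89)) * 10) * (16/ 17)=13232/ 4539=2.92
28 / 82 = 14 / 41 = 0.34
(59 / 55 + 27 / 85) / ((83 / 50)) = 13000 / 15521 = 0.84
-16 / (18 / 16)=-128 / 9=-14.22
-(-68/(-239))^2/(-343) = 4624/19592503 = 0.00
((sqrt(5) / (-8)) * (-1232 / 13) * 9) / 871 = 1386 * sqrt(5) / 11323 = 0.27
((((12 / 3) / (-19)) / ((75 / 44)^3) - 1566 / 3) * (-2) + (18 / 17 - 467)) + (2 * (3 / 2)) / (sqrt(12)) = 579.01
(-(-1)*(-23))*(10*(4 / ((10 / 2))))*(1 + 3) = -736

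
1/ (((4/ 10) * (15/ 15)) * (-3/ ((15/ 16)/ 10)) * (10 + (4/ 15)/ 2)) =-75/ 9728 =-0.01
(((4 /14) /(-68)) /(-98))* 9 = 9 /23324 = 0.00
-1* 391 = -391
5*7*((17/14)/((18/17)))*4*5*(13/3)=93925/27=3478.70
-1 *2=-2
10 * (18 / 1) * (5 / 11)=900 / 11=81.82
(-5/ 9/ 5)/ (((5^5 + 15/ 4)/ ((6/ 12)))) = -2/ 112635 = -0.00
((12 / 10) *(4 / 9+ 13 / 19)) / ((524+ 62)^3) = 193 / 28675282980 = 0.00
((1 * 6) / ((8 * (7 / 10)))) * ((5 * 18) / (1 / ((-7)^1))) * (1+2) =-2025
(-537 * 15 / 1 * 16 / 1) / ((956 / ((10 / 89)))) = -322200 / 21271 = -15.15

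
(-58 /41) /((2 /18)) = -522 /41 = -12.73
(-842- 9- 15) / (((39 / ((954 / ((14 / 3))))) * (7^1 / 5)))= -2065410 / 637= -3242.40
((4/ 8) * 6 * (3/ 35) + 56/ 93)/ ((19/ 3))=2797/ 20615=0.14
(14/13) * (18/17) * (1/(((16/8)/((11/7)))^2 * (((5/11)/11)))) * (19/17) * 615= 307944153/26299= 11709.35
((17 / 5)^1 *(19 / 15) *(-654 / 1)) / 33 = -70414 / 825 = -85.35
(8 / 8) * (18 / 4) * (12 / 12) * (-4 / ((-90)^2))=-1 / 450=-0.00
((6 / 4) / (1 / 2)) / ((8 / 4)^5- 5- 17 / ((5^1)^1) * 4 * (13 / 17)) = 15 / 83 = 0.18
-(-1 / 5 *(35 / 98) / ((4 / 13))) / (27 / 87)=377 / 504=0.75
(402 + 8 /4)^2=163216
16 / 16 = 1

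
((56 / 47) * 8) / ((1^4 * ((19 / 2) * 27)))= 896 / 24111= 0.04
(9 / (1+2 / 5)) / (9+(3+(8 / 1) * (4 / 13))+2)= 585 / 1498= 0.39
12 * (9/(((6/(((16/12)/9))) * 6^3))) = 1/81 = 0.01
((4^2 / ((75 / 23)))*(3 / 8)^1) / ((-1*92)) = -1 / 50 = -0.02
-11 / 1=-11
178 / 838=89 / 419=0.21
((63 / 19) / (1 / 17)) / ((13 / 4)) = 4284 / 247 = 17.34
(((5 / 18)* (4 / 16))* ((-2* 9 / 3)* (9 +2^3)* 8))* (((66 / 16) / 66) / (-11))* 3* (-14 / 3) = -4.51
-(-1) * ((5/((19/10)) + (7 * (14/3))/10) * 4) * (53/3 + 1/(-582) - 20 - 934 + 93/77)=-46963546022/2128665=-22062.44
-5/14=-0.36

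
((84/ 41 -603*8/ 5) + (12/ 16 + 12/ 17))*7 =-93803199/ 13940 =-6729.07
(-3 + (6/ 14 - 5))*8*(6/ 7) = -2544/ 49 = -51.92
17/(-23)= -17/23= -0.74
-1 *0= 0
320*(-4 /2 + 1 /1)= -320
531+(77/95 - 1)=530.81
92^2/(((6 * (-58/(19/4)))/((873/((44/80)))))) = -58496820/319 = -183375.61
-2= -2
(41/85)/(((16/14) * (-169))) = -287/114920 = -0.00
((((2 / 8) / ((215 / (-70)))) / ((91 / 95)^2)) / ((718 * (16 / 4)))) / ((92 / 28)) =-9025 / 960057904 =-0.00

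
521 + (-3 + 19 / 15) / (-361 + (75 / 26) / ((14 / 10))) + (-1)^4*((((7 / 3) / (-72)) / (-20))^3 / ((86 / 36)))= 6555135211230701561 / 12581716801536000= 521.00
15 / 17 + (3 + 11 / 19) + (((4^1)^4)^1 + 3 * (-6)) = 78315 / 323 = 242.46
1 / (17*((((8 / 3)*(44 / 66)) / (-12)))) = -27 / 68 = -0.40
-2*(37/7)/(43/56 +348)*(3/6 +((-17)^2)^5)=-61106363681.64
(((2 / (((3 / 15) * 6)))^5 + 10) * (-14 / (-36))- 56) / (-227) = 0.21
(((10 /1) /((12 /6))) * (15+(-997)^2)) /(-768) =-621265 /96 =-6471.51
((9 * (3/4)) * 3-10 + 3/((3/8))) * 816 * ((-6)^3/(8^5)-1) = -15349929/1024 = -14990.17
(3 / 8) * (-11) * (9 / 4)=-297 / 32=-9.28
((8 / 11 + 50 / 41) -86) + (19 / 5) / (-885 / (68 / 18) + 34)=-117351746 / 1395845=-84.07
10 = 10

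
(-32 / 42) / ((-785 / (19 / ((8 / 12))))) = 152 / 5495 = 0.03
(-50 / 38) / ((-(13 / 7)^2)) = 1225 / 3211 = 0.38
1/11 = 0.09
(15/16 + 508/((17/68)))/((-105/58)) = -943283/840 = -1122.96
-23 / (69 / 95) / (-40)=0.79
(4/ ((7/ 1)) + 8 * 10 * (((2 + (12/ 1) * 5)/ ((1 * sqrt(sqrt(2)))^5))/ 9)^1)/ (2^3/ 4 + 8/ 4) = 1/ 7 + 310 * 2^(3/ 4)/ 9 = 58.07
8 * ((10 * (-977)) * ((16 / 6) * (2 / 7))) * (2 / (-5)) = 500224 / 21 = 23820.19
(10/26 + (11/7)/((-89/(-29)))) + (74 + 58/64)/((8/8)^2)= 19645687/259168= 75.80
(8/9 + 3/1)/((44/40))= 350/99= 3.54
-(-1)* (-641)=-641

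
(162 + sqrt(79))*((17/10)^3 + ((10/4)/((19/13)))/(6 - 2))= 12684*sqrt(79)/2375 + 2054808/2375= 912.65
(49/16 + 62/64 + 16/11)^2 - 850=-101589639/123904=-819.91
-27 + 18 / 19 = -495 / 19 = -26.05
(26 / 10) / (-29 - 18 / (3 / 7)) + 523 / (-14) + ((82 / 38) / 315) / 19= -603811081 / 16147530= -37.39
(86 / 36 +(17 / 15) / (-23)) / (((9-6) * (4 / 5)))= 4843 / 4968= 0.97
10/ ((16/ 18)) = 11.25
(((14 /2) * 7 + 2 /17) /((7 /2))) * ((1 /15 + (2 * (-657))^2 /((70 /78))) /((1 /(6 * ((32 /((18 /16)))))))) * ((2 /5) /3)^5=1105459950813184 /5693034375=194177.63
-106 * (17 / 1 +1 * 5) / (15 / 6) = -4664 / 5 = -932.80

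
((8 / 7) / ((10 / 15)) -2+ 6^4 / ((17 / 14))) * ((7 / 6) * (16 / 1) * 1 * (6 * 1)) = 2031584 / 17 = 119504.94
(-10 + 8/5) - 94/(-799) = -704/85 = -8.28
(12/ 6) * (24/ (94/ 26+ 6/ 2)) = 312/ 43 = 7.26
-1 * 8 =-8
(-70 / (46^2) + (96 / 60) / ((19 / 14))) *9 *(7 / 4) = 7255773 / 402040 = 18.05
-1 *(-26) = 26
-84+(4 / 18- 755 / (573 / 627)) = -1564169 / 1719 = -909.93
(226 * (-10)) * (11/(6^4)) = -6215/324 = -19.18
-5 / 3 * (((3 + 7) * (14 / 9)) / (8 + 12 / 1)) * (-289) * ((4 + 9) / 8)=131495 / 216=608.77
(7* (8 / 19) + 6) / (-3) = -170 / 57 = -2.98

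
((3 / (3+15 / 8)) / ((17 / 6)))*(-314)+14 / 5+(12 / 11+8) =-684426 / 12155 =-56.31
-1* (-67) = 67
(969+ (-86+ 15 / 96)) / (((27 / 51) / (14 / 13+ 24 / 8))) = 25463161 / 3744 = 6801.06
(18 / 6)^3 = 27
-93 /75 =-31 /25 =-1.24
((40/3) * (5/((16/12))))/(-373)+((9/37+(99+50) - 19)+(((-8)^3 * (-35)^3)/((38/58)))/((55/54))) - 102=94887012764815/2884409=32896518.06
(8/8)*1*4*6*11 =264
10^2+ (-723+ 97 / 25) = -15478 / 25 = -619.12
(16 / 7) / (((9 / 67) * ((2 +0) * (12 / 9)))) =134 / 21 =6.38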